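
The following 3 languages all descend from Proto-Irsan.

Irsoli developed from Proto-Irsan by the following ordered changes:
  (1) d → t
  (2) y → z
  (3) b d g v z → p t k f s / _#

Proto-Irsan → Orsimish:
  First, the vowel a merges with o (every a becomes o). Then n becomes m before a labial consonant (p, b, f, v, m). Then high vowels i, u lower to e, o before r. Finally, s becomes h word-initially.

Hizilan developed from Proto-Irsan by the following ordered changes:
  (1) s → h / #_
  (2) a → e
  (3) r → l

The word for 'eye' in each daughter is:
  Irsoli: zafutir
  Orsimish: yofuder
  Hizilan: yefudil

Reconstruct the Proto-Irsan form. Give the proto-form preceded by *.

Position 7: Irsoli has r, Orsimish has r, Hizilan has l. Irsoli preserves r here (none of its changes turn any other segment into r), so the proto-segment is *r.
Position 1: Irsoli has z, Orsimish has y, Hizilan has y. Orsimish preserves y here (none of its changes turn any other segment into y), so the proto-segment is *y.
Position 6: Irsoli has i, Orsimish has e, Hizilan has i. Irsoli preserves i here (none of its changes turn any other segment into i), so the proto-segment is *i.
Verify the candidate proto-form against each daughter:
Irsoli: start from *yafudir.
  rule 1 (unconditioned shift): yafudir → yafutir
  rule 2 (unconditioned shift): yafutir → zafutir
  rule 3: no change — zafutir
  ⇒ Irsoli zafutir
Orsimish: *yafudir > yofudir > yofuder  (by vowel merger, pre-rhotic lowering)
Hizilan: start from *yafudir.
  rule 1: no change — yafudir
  rule 2 (vowel merger): yafudir → yefudir
  rule 3 (unconditioned shift): yefudir → yefudil
  ⇒ Hizilan yefudil
*yafudir is the unique common source.

*yafudir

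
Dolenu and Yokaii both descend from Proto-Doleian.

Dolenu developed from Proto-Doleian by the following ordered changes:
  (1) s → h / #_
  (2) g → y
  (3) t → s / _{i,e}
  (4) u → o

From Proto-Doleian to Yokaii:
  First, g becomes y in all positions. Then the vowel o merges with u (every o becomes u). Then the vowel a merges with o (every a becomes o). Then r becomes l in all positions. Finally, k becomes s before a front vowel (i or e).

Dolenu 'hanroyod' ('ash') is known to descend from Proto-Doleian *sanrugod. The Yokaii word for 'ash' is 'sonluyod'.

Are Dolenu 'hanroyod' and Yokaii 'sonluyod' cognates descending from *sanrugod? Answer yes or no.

Derive the expected Yokaii reflex of *sanrugod:
Yokaii: *sanrugod > sanruyod > sanruyud > sonruyud > sonluyud  (by unconditioned shift, vowel merger, vowel merger, unconditioned shift)
The regular Yokaii reflex would be 'sonluyud', but the attested form is 'sonluyod'. The correspondence is irregular, so they are not cognates (the Yokaii form has a different source).

no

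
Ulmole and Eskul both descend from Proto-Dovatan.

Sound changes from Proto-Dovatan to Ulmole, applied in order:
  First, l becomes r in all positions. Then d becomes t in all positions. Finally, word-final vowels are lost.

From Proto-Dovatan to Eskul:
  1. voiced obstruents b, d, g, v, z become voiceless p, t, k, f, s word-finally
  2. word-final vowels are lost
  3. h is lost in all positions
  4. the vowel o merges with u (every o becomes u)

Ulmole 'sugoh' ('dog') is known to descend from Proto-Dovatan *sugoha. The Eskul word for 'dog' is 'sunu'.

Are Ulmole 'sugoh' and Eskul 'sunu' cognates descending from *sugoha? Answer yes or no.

no

Derive the expected Eskul reflex of *sugoha:
Eskul: *sugoha > sugoh > sugo > sugu  (by apocope, h-loss, vowel merger)
The regular Eskul reflex would be 'sugu', but the attested form is 'sunu'. The correspondence is irregular, so they are not cognates (the Eskul form has a different source).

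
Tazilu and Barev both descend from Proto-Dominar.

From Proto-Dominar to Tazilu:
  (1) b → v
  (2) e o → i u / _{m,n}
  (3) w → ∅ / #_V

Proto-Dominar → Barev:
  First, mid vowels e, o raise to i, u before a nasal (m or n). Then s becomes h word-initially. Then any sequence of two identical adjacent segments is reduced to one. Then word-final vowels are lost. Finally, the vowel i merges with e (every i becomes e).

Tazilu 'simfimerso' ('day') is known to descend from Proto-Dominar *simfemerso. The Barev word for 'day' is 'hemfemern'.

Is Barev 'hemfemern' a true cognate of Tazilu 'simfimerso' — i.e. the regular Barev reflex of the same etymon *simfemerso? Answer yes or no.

no

Derive the expected Barev reflex of *simfemerso:
Barev: *simfemerso > simfimerso > himfimerso > himfimers > hemfemers  (by pre-nasal raising, debuccalisation, apocope, vowel merger)
The regular Barev reflex would be 'hemfemers', but the attested form is 'hemfemern'. The correspondence is irregular, so they are not cognates (the Barev form has a different source).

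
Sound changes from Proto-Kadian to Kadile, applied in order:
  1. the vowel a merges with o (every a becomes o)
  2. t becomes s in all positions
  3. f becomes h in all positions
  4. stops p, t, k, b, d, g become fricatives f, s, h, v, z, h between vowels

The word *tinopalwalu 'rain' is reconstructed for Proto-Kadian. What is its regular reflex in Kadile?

sinofolwolu

Kadile: *tinopalwalu > tinopolwolu > sinopolwolu > sinofolwolu  (by vowel merger, unconditioned shift, intervocalic lenition)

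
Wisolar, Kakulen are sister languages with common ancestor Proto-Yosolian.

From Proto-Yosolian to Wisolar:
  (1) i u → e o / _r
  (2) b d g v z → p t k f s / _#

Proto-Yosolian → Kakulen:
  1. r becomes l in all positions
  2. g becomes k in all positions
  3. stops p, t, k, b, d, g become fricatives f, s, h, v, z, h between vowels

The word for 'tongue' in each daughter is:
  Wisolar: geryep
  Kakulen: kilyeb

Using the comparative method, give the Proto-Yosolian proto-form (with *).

*giryeb

Position 6: Wisolar has p, Kakulen has b. Kakulen preserves b here (none of its changes turn any other segment into b), so the proto-segment is *b.
Position 3: Wisolar has r, Kakulen has l. Wisolar preserves r here (none of its changes turn any other segment into r), so the proto-segment is *r.
Position 2: Wisolar has e, Kakulen has i. Kakulen preserves i here (none of its changes turn any other segment into i), so the proto-segment is *i.
This points to *giryeb. Verify forward in each daughter:
Wisolar: *giryeb > geryeb > geryep  (by pre-rhotic lowering, final devoicing)
Kakulen: *giryeb
  giryeb → gilyeb   [unconditioned shift]
  gilyeb → kilyeb   [unconditioned shift]
  kilyeb (rule 3 does not apply)
  giving Kakulen kilyeb.
No other proto-form is consistent with every reflex, so the reconstruction is *giryeb.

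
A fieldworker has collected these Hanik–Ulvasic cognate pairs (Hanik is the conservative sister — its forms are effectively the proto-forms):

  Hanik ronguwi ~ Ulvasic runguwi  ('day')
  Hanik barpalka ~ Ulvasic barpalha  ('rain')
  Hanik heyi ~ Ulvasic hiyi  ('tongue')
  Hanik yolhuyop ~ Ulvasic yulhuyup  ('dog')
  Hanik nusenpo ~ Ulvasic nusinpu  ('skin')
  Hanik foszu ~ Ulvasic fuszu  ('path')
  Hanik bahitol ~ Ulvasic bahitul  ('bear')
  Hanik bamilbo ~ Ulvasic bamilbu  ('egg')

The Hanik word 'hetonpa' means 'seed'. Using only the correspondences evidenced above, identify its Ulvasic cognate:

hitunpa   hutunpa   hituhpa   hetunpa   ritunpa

heyi ~ hiyi — Hanik e corresponds to Ulvasic i after a consonant, before a consonant other than r, m, n, p, b, f, v.
ronguwi ~ runguwi — Hanik o corresponds to Ulvasic u after a consonant, before a nasal.
Applying these to Hanik 'hetonpa':
  hetonpa → hitonpa   (e→i after a consonant, before a consonant other than r, m, n, p, b, f, v)
  hitonpa → hitunpa   (o→u after a consonant, before a nasal)
So the Ulvasic cognate is 'hitunpa'.

hitunpa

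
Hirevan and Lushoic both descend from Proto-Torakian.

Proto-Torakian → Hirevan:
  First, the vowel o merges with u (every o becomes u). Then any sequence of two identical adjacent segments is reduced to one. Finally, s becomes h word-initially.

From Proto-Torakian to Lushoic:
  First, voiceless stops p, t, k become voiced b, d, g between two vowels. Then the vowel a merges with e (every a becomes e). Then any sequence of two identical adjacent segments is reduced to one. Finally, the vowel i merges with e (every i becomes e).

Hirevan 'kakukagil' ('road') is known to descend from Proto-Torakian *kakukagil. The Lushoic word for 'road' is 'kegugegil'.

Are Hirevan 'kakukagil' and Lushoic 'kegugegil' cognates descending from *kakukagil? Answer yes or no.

no

Derive the expected Lushoic reflex of *kakukagil:
Lushoic: *kakukagil
  kakukagil → kagugagil   [intervocalic voicing]
  kagugagil → kegugegil   [vowel merger]
  kegugegil (rule 3 does not apply)
  kegugegil → kegugegel   [vowel merger]
  giving Lushoic kegugegel.
The regular Lushoic reflex would be 'kegugegel', but the attested form is 'kegugegil'. The correspondence is irregular, so they are not cognates (the Lushoic form has a different source).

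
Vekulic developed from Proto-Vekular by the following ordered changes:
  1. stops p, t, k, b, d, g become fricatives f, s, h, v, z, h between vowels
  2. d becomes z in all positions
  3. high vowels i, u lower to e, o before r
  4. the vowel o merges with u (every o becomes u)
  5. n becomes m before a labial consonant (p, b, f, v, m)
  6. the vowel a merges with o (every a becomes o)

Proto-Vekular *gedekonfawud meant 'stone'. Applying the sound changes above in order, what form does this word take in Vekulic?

gezehumfowuz

Vekulic: *gedekonfawud
  gedekonfawud → gezehonfawud   [intervocalic lenition]
  gezehonfawud → gezehonfawuz   [unconditioned shift]
  gezehonfawuz (rule 3 does not apply)
  gezehonfawuz → gezehunfawuz   [vowel merger]
  gezehunfawuz → gezehumfawuz   [nasal place assimilation]
  gezehumfawuz → gezehumfowuz   [vowel merger]
  giving Vekulic gezehumfowuz.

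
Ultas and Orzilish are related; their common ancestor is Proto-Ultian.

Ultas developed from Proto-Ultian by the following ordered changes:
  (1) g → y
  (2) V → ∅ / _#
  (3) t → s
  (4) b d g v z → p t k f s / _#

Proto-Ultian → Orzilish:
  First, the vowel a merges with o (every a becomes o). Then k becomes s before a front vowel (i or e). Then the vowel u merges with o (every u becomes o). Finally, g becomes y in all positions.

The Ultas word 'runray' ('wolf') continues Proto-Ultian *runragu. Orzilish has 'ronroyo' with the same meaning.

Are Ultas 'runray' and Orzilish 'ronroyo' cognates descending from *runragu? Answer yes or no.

Derive the expected Orzilish reflex of *runragu:
Orzilish: start from *runragu.
  rule 1 (vowel merger): runragu → runrogu
  rule 2: no change — runrogu
  rule 3 (vowel merger): runrogu → ronrogo
  rule 4 (unconditioned shift): ronrogo → ronroyo
  ⇒ Orzilish ronroyo
Orzilish 'ronroyo' matches the regular reflex exactly, so the pair is cognate.

yes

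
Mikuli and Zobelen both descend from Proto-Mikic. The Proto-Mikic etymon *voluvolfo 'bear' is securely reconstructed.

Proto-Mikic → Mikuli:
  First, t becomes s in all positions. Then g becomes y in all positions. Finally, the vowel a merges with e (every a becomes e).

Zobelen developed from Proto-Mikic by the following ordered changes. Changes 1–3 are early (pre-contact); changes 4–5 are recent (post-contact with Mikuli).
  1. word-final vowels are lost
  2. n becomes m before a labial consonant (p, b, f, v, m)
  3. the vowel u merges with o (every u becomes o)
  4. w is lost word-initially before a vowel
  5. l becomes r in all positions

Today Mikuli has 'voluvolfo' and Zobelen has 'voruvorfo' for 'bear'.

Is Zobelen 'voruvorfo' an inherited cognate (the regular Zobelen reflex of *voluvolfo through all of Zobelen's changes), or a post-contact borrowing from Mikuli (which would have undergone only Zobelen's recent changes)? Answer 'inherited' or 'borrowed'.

If inherited, *voluvolfo would pass through all of Zobelen's changes:
Zobelen: start from *voluvolfo.
  rule 1 (apocope): voluvolfo → voluvolf
  rule 2: no change — voluvolf
  rule 3 (vowel merger): voluvolf → volovolf
  rule 4: no change — volovolf
  rule 5 (unconditioned shift): volovolf → vorovorf
  ⇒ Zobelen vorovorf
If borrowed from Mikuli 'voluvolfo' after the early changes, it would undergo only the recent ones:
  rule 4 (glide loss): no change (voluvolfo)
  rule 5 (unconditioned shift): voluvolfo → voruvorfo
  ⇒ as a loan: voruvorfo
Zobelen 'voruvorfo' matches the loan outcome 'voruvorfo', not the inherited 'vorovorf' — it skipped the early Zobelen changes, so it was borrowed from Mikuli.

borrowed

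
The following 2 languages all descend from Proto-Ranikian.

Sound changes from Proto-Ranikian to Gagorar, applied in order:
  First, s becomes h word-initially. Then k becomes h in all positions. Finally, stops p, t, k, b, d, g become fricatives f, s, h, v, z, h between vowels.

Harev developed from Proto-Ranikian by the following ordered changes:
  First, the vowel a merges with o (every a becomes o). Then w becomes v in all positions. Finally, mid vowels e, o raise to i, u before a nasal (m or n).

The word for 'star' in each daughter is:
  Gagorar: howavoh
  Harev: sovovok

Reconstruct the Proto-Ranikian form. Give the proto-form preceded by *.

Position 1: Gagorar has h, Harev has s. Harev preserves s here (none of its changes turn any other segment into s), so the proto-segment is *s.
Position 3: Gagorar has w, Harev has v. Gagorar preserves w here (none of its changes turn any other segment into w), so the proto-segment is *w.
Continuing position by position gives *sowavok; check it forward:
Gagorar: *sowavok
  sowavok → howavok   [debuccalisation]
  howavok → howavoh   [unconditioned shift]
  howavoh (rule 3 does not apply)
  giving Gagorar howavoh.
Harev: *sowavok > sowovok > sovovok  (by vowel merger, unconditioned shift)
Only *sowavok yields all of Gagorar howavoh, Harev sovovok.

*sowavok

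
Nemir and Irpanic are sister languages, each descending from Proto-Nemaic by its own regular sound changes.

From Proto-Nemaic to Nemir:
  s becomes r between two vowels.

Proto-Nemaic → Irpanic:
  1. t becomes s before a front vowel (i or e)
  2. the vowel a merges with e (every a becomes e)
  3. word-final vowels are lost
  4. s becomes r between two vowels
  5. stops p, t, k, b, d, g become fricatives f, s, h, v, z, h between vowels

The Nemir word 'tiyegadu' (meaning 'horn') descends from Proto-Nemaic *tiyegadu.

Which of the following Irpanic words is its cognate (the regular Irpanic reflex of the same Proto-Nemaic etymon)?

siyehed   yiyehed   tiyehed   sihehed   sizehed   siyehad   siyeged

Irpanic: *tiyegadu
  tiyegadu → siyegadu   [palatalisation]
  siyegadu → siyegedu   [vowel merger]
  siyegedu → siyeged   [apocope]
  siyeged (rule 4 does not apply)
  siyeged → siyehed   [intervocalic lenition]
  giving Irpanic siyehed.
The other candidates each miss or misapply at least one Irpanic change.

siyehed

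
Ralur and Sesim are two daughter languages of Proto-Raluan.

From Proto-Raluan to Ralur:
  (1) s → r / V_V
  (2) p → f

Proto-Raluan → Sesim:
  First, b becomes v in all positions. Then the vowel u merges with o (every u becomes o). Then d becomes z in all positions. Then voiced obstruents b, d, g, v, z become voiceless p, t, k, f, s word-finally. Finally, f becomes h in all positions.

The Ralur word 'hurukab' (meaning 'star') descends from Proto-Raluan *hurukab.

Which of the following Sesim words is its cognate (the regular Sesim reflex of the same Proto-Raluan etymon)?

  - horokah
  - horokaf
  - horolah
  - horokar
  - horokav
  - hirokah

horokah

Sesim: *hurukab
  hurukab → hurukav   [unconditioned shift]
  hurukav → horokav   [vowel merger]
  horokav (rule 3 does not apply)
  horokav → horokaf   [final devoicing]
  horokaf → horokah   [unconditioned shift]
  giving Sesim horokah.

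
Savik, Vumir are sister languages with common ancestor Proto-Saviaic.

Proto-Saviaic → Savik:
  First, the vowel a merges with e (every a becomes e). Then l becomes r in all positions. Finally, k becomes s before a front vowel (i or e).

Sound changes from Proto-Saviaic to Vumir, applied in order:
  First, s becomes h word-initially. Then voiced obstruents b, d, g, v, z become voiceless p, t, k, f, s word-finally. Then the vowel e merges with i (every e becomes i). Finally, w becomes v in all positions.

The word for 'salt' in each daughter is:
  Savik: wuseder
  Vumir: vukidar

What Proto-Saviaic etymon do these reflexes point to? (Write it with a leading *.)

*wukedar

Position 1: Savik has w, Vumir has v. Savik preserves w here (none of its changes turn any other segment into w), so the proto-segment is *w.
Position 4: Savik has e, Vumir has i. Taking the neighbouring segments as reconstructed: Savik e could go back to *a or *e; Vumir i could go back to *e or *i — the one source consistent with every daughter is *e.
Position 3: Savik has s, Vumir has k. Taking the neighbouring segments as reconstructed: Savik s could go back to *k or *s; Vumir k can only go back to *k — the one source consistent with every daughter is *k.
This points to *wukedar. Verify forward in each daughter:
Savik: start from *wukedar.
  rule 1 (vowel merger): wukedar → wukeder
  rule 2: no change — wukeder
  rule 3 (palatalisation): wukeder → wuseder
  ⇒ Savik wuseder
Vumir: *wukedar > wukidar > vukidar  (by vowel merger, unconditioned shift)
No other proto-form is consistent with every reflex, so the reconstruction is *wukedar.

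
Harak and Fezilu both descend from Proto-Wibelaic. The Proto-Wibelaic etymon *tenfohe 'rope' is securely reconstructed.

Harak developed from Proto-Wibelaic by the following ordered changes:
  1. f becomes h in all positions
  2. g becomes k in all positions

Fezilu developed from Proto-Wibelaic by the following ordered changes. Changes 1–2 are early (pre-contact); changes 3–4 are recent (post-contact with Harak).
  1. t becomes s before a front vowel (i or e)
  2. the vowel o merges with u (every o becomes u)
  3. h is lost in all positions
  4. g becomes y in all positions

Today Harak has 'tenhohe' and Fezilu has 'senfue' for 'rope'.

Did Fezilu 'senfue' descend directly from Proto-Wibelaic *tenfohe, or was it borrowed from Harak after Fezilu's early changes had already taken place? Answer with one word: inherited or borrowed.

If inherited, *tenfohe would pass through all of Fezilu's changes:
Fezilu: start from *tenfohe.
  rule 1 (palatalisation): tenfohe → senfohe
  rule 2 (vowel merger): senfohe → senfuhe
  rule 3 (h-loss): senfuhe → senfue
  rule 4: no change — senfue
  ⇒ Fezilu senfue
If borrowed from Harak 'tenhohe' after the early changes, it would undergo only the recent ones:
  rule 3 (h-loss): tenhohe → tenoe
  rule 4 (unconditioned shift): no change (tenoe)
  ⇒ as a loan: tenoe
Fezilu 'senfue' matches the inherited outcome exactly, so it is an inherited cognate, not a loan.

inherited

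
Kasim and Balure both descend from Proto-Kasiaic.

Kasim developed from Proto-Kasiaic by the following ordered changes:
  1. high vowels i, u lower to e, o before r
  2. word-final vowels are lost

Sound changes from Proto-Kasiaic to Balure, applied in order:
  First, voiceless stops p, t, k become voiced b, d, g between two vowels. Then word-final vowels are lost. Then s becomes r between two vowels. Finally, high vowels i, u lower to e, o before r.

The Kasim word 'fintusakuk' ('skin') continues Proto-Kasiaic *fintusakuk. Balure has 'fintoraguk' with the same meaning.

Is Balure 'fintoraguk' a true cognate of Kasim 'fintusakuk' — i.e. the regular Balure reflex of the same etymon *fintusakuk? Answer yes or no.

Derive the expected Balure reflex of *fintusakuk:
Balure: start from *fintusakuk.
  rule 1 (intervocalic voicing): fintusakuk → fintusaguk
  rule 2: no change — fintusaguk
  rule 3 (rhotacism): fintusaguk → finturaguk
  rule 4 (pre-rhotic lowering): finturaguk → fintoraguk
  ⇒ Balure fintoraguk
Balure 'fintoraguk' matches the regular reflex exactly, so the pair is cognate.

yes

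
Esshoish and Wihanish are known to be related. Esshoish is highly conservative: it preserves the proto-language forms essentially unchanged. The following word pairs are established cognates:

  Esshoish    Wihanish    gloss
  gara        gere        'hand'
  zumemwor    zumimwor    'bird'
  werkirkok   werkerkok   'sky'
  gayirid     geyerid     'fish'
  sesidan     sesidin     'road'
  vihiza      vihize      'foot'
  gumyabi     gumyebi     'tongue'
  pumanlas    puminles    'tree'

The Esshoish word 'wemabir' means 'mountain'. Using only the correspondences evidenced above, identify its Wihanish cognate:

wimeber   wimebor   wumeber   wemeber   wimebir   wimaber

zumemwor ~ zumimwor — Esshoish e corresponds to Wihanish i after a consonant, before a nasal.
gumyabi ~ gumyebi — Esshoish a corresponds to Wihanish e after a consonant, before a labial obstruent.
werkirkok ~ werkerkok, gayirid ~ geyerid — Esshoish i corresponds to Wihanish e after a consonant, before r.
Applying these to Esshoish 'wemabir':
  wemabir → wimabir   (e→i after a consonant, before a nasal)
  wimabir → wimebir   (a→e after a consonant, before a labial obstruent)
  wimebir → wimeber   (i→e after a consonant, before r)
So the Wihanish cognate is 'wimeber'.

wimeber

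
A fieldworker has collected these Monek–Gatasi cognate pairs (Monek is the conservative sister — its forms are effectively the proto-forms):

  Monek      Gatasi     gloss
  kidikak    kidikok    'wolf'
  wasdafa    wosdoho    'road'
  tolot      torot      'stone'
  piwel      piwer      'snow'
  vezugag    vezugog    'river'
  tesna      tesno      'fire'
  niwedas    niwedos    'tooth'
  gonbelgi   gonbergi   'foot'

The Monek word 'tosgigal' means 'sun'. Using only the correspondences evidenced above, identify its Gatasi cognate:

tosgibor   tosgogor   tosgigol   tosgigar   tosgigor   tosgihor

kidikak ~ kidikok, wasdafa ~ wosdoho — Monek a corresponds to Gatasi o after a consonant, before a consonant other than r, m, n, p, b, f, v.
piwel ~ piwer — Monek l corresponds to Gatasi r word-finally.
Applying these to Monek 'tosgigal':
  tosgigal → tosgigol   (a→o after a consonant, before a consonant other than r, m, n, p, b, f, v)
  tosgigol → tosgigor   (l→r word-finally)
So the Gatasi cognate is 'tosgigor'.

tosgigor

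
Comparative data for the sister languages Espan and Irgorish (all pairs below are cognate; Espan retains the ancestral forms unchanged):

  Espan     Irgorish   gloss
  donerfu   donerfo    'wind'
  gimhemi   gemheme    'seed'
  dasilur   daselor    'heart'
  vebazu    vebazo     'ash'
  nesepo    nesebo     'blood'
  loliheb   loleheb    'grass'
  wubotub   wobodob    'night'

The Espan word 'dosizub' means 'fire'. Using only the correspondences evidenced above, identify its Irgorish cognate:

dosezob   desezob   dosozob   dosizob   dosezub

dasilur ~ daselor, loliheb ~ loleheb — Espan i corresponds to Irgorish e after a consonant, before a consonant other than r, m, n, p, b, f, v.
wubotub ~ wobodob — Espan u corresponds to Irgorish o after a consonant, before a labial obstruent.
Applying these to Espan 'dosizub':
  dosizub → dosezub   (i→e after a consonant, before a consonant other than r, m, n, p, b, f, v)
  dosezub → dosezob   (u→o after a consonant, before a labial obstruent)
So the Irgorish cognate is 'dosezob'.

dosezob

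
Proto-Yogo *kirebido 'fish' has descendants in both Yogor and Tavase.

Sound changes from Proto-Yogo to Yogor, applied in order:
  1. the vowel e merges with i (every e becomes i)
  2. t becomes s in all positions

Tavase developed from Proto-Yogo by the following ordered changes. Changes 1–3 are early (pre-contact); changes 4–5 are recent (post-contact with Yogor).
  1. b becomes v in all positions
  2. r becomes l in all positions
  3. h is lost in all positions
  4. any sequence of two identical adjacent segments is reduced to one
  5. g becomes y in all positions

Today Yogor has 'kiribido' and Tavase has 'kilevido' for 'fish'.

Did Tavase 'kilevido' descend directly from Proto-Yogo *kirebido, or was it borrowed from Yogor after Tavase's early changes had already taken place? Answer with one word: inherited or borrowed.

inherited

If inherited, *kirebido would pass through all of Tavase's changes:
Tavase: *kirebido
  kirebido → kirevido   [unconditioned shift]
  kirevido → kilevido   [unconditioned shift]
  kilevido (rule 3 does not apply)
  kilevido (rule 4 does not apply)
  kilevido (rule 5 does not apply)
  giving Tavase kilevido.
If borrowed from Yogor 'kiribido' after the early changes, it would undergo only the recent ones:
  rule 4 (degemination): no change (kiribido)
  rule 5 (unconditioned shift): no change (kiribido)
  ⇒ as a loan: kiribido
Tavase 'kilevido' matches the inherited outcome exactly, so it is an inherited cognate, not a loan.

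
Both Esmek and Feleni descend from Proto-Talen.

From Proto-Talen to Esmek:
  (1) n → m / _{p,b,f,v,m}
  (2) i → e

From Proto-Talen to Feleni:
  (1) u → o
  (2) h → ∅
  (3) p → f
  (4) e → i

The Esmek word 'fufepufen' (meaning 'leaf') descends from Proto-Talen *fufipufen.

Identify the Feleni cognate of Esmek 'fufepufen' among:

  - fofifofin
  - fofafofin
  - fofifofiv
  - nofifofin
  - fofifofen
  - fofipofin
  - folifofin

fofifofin

Feleni: start from *fufipufen.
  rule 1 (vowel merger): fufipufen → fofipofen
  rule 2: no change — fofipofen
  rule 3 (unconditioned shift): fofipofen → fofifofen
  rule 4 (vowel merger): fofifofen → fofifofin
  ⇒ Feleni fofifofin
Only 'fofifofin' matches the regular Feleni development of *fufipufen.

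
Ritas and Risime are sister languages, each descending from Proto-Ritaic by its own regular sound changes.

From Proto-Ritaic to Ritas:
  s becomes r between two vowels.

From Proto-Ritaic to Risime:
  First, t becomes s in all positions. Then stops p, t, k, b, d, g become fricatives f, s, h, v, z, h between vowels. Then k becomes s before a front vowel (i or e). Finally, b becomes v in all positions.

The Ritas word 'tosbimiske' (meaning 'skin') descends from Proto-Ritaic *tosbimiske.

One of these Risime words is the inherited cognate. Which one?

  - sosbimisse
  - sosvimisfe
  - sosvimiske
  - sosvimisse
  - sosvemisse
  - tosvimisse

Risime: *tosbimiske
  tosbimiske → sosbimiske   [unconditioned shift]
  sosbimiske (rule 2 does not apply)
  sosbimiske → sosbimisse   [palatalisation]
  sosbimisse → sosvimisse   [unconditioned shift]
  giving Risime sosvimisse.
Among the options, 'sosvimisse' alone shows every Risime change applied in order.

sosvimisse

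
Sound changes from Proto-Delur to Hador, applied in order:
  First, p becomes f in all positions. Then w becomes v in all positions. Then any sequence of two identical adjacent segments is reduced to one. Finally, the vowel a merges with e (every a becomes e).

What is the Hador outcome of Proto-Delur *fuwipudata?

fuvifudete

Hador: *fuwipudata > fuwifudata > fuvifudata > fuvifudete  (by unconditioned shift, unconditioned shift, vowel merger)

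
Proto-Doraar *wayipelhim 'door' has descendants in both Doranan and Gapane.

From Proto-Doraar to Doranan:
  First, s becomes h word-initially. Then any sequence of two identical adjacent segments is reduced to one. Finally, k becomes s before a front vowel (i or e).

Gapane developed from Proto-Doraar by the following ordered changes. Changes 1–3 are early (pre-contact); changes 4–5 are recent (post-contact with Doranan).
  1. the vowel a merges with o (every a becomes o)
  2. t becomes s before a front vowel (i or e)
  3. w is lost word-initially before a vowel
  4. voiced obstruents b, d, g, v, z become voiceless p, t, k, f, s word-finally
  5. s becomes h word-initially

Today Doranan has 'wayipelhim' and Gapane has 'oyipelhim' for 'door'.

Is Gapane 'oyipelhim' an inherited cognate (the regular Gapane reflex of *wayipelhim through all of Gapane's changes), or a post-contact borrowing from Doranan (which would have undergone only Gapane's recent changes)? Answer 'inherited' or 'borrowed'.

If inherited, *wayipelhim would pass through all of Gapane's changes:
Gapane: start from *wayipelhim.
  rule 1 (vowel merger): wayipelhim → woyipelhim
  rule 2: no change — woyipelhim
  rule 3 (glide loss): woyipelhim → oyipelhim
  rule 4: no change — oyipelhim
  rule 5: no change — oyipelhim
  ⇒ Gapane oyipelhim
If borrowed from Doranan 'wayipelhim' after the early changes, it would undergo only the recent ones:
  rule 4 (final devoicing): no change (wayipelhim)
  rule 5 (debuccalisation): no change (wayipelhim)
  ⇒ as a loan: wayipelhim
Gapane 'oyipelhim' matches the inherited outcome exactly, so it is an inherited cognate, not a loan.

inherited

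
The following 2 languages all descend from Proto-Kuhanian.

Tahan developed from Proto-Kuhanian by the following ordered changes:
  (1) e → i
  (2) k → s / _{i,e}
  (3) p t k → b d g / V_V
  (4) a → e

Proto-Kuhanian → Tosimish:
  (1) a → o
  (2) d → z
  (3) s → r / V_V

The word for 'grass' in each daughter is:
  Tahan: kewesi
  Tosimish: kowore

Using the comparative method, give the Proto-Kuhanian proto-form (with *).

*kawase

Position 4: Tahan has e, Tosimish has o. In Tahan, e can only continue *a, so the proto-segment is *a.
Position 6: Tahan has i, Tosimish has e. Tosimish preserves e here (none of its changes turn any other segment into e), so the proto-segment is *e.
Position 2: Tahan has e, Tosimish has o. In Tahan, e can only continue *a, so the proto-segment is *a.
Continuing position by position gives *kawase; check it forward:
Tahan: *kawase
  kawase → kawasi   [vowel merger]
  kawasi (rule 2 does not apply)
  kawasi (rule 3 does not apply)
  kawasi → kewesi   [vowel merger]
  giving Tahan kewesi.
Tosimish: *kawase > kowose > kowore  (by vowel merger, rhotacism)
*kawase is the unique common source.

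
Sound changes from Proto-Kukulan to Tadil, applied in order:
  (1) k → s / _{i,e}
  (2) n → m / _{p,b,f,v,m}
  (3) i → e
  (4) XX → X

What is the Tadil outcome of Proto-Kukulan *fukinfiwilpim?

fusemfewelpem

Tadil: *fukinfiwilpim
  fukinfiwilpim → fusinfiwilpim   [palatalisation]
  fusinfiwilpim → fusimfiwilpim   [nasal place assimilation]
  fusimfiwilpim → fusemfewelpem   [vowel merger]
  fusemfewelpem (rule 4 does not apply)
  giving Tadil fusemfewelpem.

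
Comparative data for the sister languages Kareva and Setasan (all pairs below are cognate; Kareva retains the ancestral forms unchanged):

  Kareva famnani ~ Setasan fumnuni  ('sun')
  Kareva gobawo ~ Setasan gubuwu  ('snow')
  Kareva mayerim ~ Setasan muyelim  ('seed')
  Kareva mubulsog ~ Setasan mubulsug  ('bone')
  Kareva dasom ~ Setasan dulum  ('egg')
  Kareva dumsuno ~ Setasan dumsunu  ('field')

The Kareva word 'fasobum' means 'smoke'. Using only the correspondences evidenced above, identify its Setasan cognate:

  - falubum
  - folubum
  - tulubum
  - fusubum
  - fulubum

fulubum

gobawo ~ gubuwu, mayerim ~ muyelim — Kareva a corresponds to Setasan u after a consonant, before a consonant other than r, m, n, p, b, f, v.
dasom ~ dulum — Kareva s corresponds to Setasan l between vowels (before a back vowel).
gobawo ~ gubuwu — Kareva o corresponds to Setasan u after a consonant, before a labial obstruent.
Applying these to Kareva 'fasobum':
  fasobum → fusobum   (a→u after a consonant, before a consonant other than r, m, n, p, b, f, v)
  fusobum → fulobum   (s→l between vowels (before a back vowel))
  fulobum → fulubum   (o→u after a consonant, before a labial obstruent)
So the Setasan cognate is 'fulubum'.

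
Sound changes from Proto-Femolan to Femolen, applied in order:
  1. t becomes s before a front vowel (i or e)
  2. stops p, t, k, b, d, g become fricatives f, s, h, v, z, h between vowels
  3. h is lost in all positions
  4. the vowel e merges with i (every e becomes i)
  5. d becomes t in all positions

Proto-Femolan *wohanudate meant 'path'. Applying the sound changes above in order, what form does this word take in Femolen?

woanuzasi

Femolen: start from *wohanudate.
  rule 1 (palatalisation): wohanudate → wohanudase
  rule 2 (intervocalic lenition): wohanudase → wohanuzase
  rule 3 (h-loss): wohanuzase → woanuzase
  rule 4 (vowel merger): woanuzase → woanuzasi
  rule 5: no change — woanuzasi
  ⇒ Femolen woanuzasi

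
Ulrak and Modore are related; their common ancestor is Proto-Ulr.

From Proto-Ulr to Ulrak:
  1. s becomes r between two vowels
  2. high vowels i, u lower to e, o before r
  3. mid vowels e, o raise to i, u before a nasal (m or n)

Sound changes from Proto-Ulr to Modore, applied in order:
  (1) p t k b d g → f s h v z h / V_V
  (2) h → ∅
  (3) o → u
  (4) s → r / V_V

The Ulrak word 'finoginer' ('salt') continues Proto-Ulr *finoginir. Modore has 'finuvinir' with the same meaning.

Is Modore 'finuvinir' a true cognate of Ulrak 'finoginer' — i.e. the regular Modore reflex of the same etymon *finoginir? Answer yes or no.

no

Derive the expected Modore reflex of *finoginir:
Modore: start from *finoginir.
  rule 1 (intervocalic lenition): finoginir → finohinir
  rule 2 (h-loss): finohinir → finoinir
  rule 3 (vowel merger): finoinir → finuinir
  rule 4: no change — finuinir
  ⇒ Modore finuinir
The regular Modore reflex would be 'finuinir', but the attested form is 'finuvinir'. The correspondence is irregular, so they are not cognates (the Modore form has a different source).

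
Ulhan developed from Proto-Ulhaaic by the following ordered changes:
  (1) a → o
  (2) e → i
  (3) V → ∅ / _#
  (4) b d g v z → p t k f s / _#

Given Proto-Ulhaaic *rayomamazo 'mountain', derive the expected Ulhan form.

Ulhan: start from *rayomamazo.
  rule 1 (vowel merger): rayomamazo → royomomozo
  rule 2: no change — royomomozo
  rule 3 (apocope): royomomozo → royomomoz
  rule 4 (final devoicing): royomomoz → royomomos
  ⇒ Ulhan royomomos

royomomos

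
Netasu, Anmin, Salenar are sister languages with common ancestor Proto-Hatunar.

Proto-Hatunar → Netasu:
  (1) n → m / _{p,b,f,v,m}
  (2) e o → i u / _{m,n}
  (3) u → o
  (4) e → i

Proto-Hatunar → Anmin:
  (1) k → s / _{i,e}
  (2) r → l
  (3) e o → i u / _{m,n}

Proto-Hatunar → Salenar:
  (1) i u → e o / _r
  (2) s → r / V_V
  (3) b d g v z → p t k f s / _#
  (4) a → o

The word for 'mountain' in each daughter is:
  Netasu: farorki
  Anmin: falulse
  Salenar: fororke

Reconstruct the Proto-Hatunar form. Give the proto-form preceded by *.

Position 2: Netasu has a, Anmin has a, Salenar has o. Netasu preserves a here (none of its changes turn any other segment into a), so the proto-segment is *a.
Position 5: Netasu has r, Anmin has l, Salenar has r. Netasu preserves r here (none of its changes turn any other segment into r), so the proto-segment is *r.
Position 3: Netasu has r, Anmin has l, Salenar has r. Netasu preserves r here (none of its changes turn any other segment into r), so the proto-segment is *r.
Verify the candidate proto-form against each daughter:
Netasu: *farurke > farorke > farorki  (by vowel merger, vowel merger)
Anmin: start from *farurke.
  rule 1 (palatalisation): farurke → farurse
  rule 2 (unconditioned shift): farurse → falulse
  rule 3: no change — falulse
  ⇒ Anmin falulse
Salenar: start from *farurke.
  rule 1 (pre-rhotic lowering): farurke → farorke
  rule 2: no change — farorke
  rule 3: no change — farorke
  rule 4 (vowel merger): farorke → fororke
  ⇒ Salenar fororke
*farurke is the unique common source.

*farurke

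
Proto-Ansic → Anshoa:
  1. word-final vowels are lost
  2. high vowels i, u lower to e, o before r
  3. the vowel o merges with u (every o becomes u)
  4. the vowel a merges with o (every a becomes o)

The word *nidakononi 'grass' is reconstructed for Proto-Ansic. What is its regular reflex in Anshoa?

nidokunun

Anshoa: *nidakononi > nidakonon > nidakunun > nidokunun  (by apocope, vowel merger, vowel merger)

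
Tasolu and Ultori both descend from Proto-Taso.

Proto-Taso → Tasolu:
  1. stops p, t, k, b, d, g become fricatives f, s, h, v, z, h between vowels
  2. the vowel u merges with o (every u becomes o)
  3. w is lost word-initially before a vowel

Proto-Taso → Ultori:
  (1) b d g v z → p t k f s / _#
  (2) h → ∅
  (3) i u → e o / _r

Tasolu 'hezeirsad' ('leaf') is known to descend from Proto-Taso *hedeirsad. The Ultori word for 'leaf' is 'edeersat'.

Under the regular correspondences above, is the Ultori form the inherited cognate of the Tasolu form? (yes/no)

yes

Derive the expected Ultori reflex of *hedeirsad:
Ultori: start from *hedeirsad.
  rule 1 (final devoicing): hedeirsad → hedeirsat
  rule 2 (h-loss): hedeirsat → edeirsat
  rule 3 (pre-rhotic lowering): edeirsat → edeersat
  ⇒ Ultori edeersat
Ultori 'edeersat' matches the regular reflex exactly, so the pair is cognate.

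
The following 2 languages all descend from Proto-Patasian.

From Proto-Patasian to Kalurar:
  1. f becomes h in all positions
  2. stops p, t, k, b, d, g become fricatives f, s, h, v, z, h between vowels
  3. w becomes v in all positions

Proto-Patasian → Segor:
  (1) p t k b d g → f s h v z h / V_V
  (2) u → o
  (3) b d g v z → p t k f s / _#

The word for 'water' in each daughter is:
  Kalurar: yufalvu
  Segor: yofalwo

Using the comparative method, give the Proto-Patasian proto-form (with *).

*yupalwu

Position 3: Kalurar has f, Segor has f. In Kalurar, f can only continue *p, so the proto-segment is *p.
Position 6: Kalurar has v, Segor has w. Segor preserves w here (none of its changes turn any other segment into w), so the proto-segment is *w.
Position 7: Kalurar has u, Segor has o. Kalurar preserves u here (none of its changes turn any other segment into u), so the proto-segment is *u.
Continuing position by position gives *yupalwu; check it forward:
Kalurar: *yupalwu
  yupalwu (rule 1 does not apply)
  yupalwu → yufalwu   [intervocalic lenition]
  yufalwu → yufalvu   [unconditioned shift]
  giving Kalurar yufalvu.
Segor: *yupalwu
  yupalwu → yufalwu   [intervocalic lenition]
  yufalwu → yofalwo   [vowel merger]
  yofalwo (rule 3 does not apply)
  giving Segor yofalwo.
Only *yupalwu yields all of Kalurar yufalvu, Segor yofalwo.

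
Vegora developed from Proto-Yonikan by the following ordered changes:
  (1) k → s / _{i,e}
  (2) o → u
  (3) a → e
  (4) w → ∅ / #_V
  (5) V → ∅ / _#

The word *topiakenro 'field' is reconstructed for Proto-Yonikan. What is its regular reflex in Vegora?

Vegora: *topiakenro > topiasenro > tupiasenru > tupiesenru > tupiesenr  (by palatalisation, vowel merger, vowel merger, apocope)

tupiesenr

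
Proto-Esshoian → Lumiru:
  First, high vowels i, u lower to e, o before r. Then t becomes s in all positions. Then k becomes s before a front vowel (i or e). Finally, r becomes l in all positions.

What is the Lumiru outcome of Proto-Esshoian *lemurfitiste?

Lumiru: *lemurfitiste > lemorfitiste > lemorfisisse > lemolfisisse  (by pre-rhotic lowering, unconditioned shift, unconditioned shift)

lemolfisisse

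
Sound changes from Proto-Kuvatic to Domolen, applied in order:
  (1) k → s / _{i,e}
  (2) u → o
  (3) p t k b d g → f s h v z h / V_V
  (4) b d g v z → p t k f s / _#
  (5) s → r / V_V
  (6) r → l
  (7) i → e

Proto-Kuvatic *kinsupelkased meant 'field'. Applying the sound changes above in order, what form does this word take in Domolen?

sensofelkalet

Domolen: start from *kinsupelkased.
  rule 1 (palatalisation): kinsupelkased → sinsupelkased
  rule 2 (vowel merger): sinsupelkased → sinsopelkased
  rule 3 (intervocalic lenition): sinsopelkased → sinsofelkased
  rule 4 (final devoicing): sinsofelkased → sinsofelkaset
  rule 5 (rhotacism): sinsofelkaset → sinsofelkaret
  rule 6 (unconditioned shift): sinsofelkaret → sinsofelkalet
  rule 7 (vowel merger): sinsofelkalet → sensofelkalet
  ⇒ Domolen sensofelkalet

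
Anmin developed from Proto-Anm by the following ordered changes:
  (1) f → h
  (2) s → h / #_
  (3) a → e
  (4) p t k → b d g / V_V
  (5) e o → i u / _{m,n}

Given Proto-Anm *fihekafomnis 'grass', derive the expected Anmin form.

hihegehumnis

Anmin: *fihekafomnis
  fihekafomnis → hihekahomnis   [unconditioned shift]
  hihekahomnis (rule 2 does not apply)
  hihekahomnis → hihekehomnis   [vowel merger]
  hihekehomnis → hihegehomnis   [intervocalic voicing]
  hihegehomnis → hihegehumnis   [pre-nasal raising]
  giving Anmin hihegehumnis.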